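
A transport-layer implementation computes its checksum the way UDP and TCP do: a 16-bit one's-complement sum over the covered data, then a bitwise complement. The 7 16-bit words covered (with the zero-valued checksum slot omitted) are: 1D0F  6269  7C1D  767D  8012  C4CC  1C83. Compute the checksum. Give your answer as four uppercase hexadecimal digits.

2C8A

One's-complement addition (fold any carry out of bit 15 back into bit 0):
  0x1D0F + 0x6269 = 0x07F78
  0x7F78 + 0x7C1D = 0x0FB95
  0xFB95 + 0x767D = 0x17212 → wrap carry → 0x7213
  0x7213 + 0x8012 = 0x0F225
  0xF225 + 0xC4CC = 0x1B6F1 → wrap carry → 0xB6F2
  0xB6F2 + 0x1C83 = 0x0D375
One's-complement sum = 0xD375.
Checksum = ~0xD375 & 0xFFFF = 0x2C8A.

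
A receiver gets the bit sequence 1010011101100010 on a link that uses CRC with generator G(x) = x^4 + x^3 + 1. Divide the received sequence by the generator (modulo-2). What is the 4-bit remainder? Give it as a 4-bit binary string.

Modulo-2 division of 1010011101100010 by 11001:
  pos 0: 10100 XOR 11001 = 01101
  pos 1: 11011 XOR 11001 = 00010
  pos 4: 10110 XOR 11001 = 01111
  pos 5: 11111 XOR 11001 = 00110
  pos 7: 11010 XOR 11001 = 00011
  pos 10: 11001 XOR 11001 = 00000
Remainder = 0000 (zero — the frame passes the CRC check).

0000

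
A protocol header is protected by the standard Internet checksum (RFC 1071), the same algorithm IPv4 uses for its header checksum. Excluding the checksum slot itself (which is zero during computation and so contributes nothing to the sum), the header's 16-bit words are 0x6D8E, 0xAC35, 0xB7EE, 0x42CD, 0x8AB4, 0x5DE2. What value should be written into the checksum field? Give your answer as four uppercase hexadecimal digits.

One's-complement addition (fold any carry out of bit 15 back into bit 0):
  0x6D8E + 0xAC35 = 0x119C3 → wrap carry → 0x19C4
  0x19C4 + 0xB7EE = 0x0D1B2
  0xD1B2 + 0x42CD = 0x1147F → wrap carry → 0x1480
  0x1480 + 0x8AB4 = 0x09F34
  0x9F34 + 0x5DE2 = 0x0FD16
One's-complement sum = 0xFD16.
Checksum = ~0xFD16 & 0xFFFF = 0x02E9.

02E9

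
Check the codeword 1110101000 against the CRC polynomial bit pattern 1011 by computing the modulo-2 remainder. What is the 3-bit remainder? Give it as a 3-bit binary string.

011

Modulo-2 division of 1110101000 by 1011:
  pos 0: 1110 XOR 1011 = 0101
  pos 1: 1011 XOR 1011 = 0000
  pos 6: 1000 XOR 1011 = 0011
Remainder = 011 (nonzero — an error is detected).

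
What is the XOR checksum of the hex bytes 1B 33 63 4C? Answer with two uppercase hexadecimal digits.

XOR the bytes together:
  start with 0x1B
  0x1B ⊕ 0x33 = 0x28
  0x28 ⊕ 0x63 = 0x4B
  0x4B ⊕ 0x4C = 0x07

07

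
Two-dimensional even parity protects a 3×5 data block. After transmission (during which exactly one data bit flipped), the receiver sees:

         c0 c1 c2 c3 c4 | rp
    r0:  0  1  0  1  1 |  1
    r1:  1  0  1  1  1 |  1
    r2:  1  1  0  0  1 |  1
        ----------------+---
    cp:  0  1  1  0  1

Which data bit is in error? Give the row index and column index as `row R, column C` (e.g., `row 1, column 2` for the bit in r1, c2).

row 1, column 1

Recompute each row's even parity and compare to rp:
  r0: data parity 1, sent rp 1 → ok
  r1: data parity 0, sent rp 1 → mismatch
  r2: data parity 1, sent rp 1 → ok
Recompute each column's even parity and compare to cp:
  c0: data parity 0, sent cp 0 → ok
  c1: data parity 0, sent cp 1 → mismatch
  c2: data parity 1, sent cp 1 → ok
  c3: data parity 0, sent cp 0 → ok
  c4: data parity 1, sent cp 1 → ok
Exactly one row (r1) and one column (c1) fail → the flipped bit is at their intersection.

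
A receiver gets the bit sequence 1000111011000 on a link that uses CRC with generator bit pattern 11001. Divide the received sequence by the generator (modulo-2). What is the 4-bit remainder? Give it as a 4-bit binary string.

0100

Modulo-2 division of 1000111011000 by 11001:
  pos 0: 10001 XOR 11001 = 01000
  pos 1: 10001 XOR 11001 = 01000
  pos 2: 10001 XOR 11001 = 01000
  pos 3: 10000 XOR 11001 = 01001
  pos 4: 10011 XOR 11001 = 01010
  pos 5: 10101 XOR 11001 = 01100
  pos 6: 11000 XOR 11001 = 00001
Remainder = 0100 (nonzero — an error is detected).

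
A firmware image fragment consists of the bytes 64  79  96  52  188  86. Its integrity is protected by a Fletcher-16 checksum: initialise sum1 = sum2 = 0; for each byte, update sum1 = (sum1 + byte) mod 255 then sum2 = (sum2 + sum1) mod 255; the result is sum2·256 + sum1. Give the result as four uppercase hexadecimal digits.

Running sums (mod 255):
  after byte 0 (64): sum1=64, sum2=64
  after byte 1 (79): sum1=143, sum2=207
  after byte 2 (96): sum1=239, sum2=191
  after byte 3 (52): sum1=36, sum2=227
  after byte 4 (188): sum1=224, sum2=196
  after byte 5 (86): sum1=55, sum2=251
Checksum = sum2·256 + sum1 = 251·256 + 55 = 64311 = 0xFB37.

FB37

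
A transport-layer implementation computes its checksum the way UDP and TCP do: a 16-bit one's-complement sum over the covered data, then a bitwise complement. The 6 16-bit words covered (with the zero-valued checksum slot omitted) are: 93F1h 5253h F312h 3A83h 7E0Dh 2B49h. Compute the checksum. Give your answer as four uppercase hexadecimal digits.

One's-complement addition (fold any carry out of bit 15 back into bit 0):
  0x93F1 + 0x5253 = 0x0E644
  0xE644 + 0xF312 = 0x1D956 → wrap carry → 0xD957
  0xD957 + 0x3A83 = 0x113DA → wrap carry → 0x13DB
  0x13DB + 0x7E0D = 0x091E8
  0x91E8 + 0x2B49 = 0x0BD31
One's-complement sum = 0xBD31.
Checksum = ~0xBD31 & 0xFFFF = 0x42CE.

42CE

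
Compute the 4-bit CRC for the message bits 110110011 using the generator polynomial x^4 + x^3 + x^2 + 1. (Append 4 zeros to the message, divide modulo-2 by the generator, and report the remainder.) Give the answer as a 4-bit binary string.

0110

Append 4 zeros: 1101100110000. Divide by 11101 (XOR where the leading bit is 1):
  pos 0: 11011 XOR 11101 = 00110
  pos 2: 11000 XOR 11101 = 00101
  pos 4: 10111 XOR 11101 = 01010
  pos 5: 10100 XOR 11101 = 01001
  pos 6: 10010 XOR 11101 = 01111
  pos 7: 11110 XOR 11101 = 00011
Remainder (last 4 bits) = 0110. This is the CRC / FCS.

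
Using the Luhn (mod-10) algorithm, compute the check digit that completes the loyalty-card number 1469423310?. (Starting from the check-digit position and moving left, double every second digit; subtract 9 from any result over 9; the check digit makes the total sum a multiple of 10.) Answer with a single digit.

Partial digits right→left: 0 1 3 3 2 4 9 6 4 1
Double every second digit counting from the check-digit position (so the 1st, 3rd, 5th, ... of the partial from the right).
  doubled (with −9 where >9): 0 6 4 9 8 → sum 27
  kept as-is: 1 3 4 6 1 → sum 15
Total = 27 + 15 = 42.
Check digit = (10 − (42 mod 10)) mod 10 = 8.

8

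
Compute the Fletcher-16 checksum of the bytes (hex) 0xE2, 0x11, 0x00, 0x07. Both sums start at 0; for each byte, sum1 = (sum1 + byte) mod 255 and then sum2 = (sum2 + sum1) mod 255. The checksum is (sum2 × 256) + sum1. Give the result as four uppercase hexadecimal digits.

C5FA

Running sums (mod 255):
  after byte 0 (0xE2): sum1=226, sum2=226
  after byte 1 (0x11): sum1=243, sum2=214
  after byte 2 (0x00): sum1=243, sum2=202
  after byte 3 (0x07): sum1=250, sum2=197
Checksum = sum2·256 + sum1 = 197·256 + 250 = 50682 = 0xC5FA.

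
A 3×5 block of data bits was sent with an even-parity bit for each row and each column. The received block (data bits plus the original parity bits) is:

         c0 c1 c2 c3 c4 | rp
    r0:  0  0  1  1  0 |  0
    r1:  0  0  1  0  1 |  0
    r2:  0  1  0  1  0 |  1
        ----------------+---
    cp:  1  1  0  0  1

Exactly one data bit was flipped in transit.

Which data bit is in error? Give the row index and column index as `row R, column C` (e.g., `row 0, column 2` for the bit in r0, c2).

Recompute each row's even parity and compare to rp:
  r0: data parity 0, sent rp 0 → ok
  r1: data parity 0, sent rp 0 → ok
  r2: data parity 0, sent rp 1 → mismatch
Recompute each column's even parity and compare to cp:
  c0: data parity 0, sent cp 1 → mismatch
  c1: data parity 1, sent cp 1 → ok
  c2: data parity 0, sent cp 0 → ok
  c3: data parity 0, sent cp 0 → ok
  c4: data parity 1, sent cp 1 → ok
Exactly one row (r2) and one column (c0) fail → the flipped bit is at their intersection.

row 2, column 0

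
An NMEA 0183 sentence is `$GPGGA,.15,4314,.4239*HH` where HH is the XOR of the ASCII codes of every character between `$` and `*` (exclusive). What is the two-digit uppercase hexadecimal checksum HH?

70

XOR the ASCII codes of the payload characters:
  'G' = 0x47 → acc = 0x47
  'P' = 0x50 → acc = 0x17
  'G' = 0x47 → acc = 0x50
  'G' = 0x47 → acc = 0x17
  'A' = 0x41 → acc = 0x56
  ',' = 0x2C → acc = 0x7A
  '.' = 0x2E → acc = 0x54
  '1' = 0x31 → acc = 0x65
  '5' = 0x35 → acc = 0x50
  ',' = 0x2C → acc = 0x7C
  '4' = 0x34 → acc = 0x48
  '3' = 0x33 → acc = 0x7B
  '1' = 0x31 → acc = 0x4A
  '4' = 0x34 → acc = 0x7E
  ',' = 0x2C → acc = 0x52
  '.' = 0x2E → acc = 0x7C
  '4' = 0x34 → acc = 0x48
  '2' = 0x32 → acc = 0x7A
  '3' = 0x33 → acc = 0x49
  '9' = 0x39 → acc = 0x70
Checksum = 0x70.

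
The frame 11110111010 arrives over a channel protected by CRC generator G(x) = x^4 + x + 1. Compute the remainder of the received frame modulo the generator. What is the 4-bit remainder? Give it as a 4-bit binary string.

1100

Modulo-2 division of 11110111010 by 10011:
  pos 0: 11110 XOR 10011 = 01101
  pos 1: 11011 XOR 10011 = 01000
  pos 2: 10001 XOR 10011 = 00010
  pos 5: 10101 XOR 10011 = 00110
Remainder = 1100 (nonzero — an error is detected).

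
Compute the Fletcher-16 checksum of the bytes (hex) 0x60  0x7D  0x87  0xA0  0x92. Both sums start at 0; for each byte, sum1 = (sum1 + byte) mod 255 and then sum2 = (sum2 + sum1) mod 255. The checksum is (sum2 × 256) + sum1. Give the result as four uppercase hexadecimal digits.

4298

Running sums (mod 255):
  after byte 0 (0x60): sum1=96, sum2=96
  after byte 1 (0x7D): sum1=221, sum2=62
  after byte 2 (0x87): sum1=101, sum2=163
  after byte 3 (0xA0): sum1=6, sum2=169
  after byte 4 (0x92): sum1=152, sum2=66
Checksum = sum2·256 + sum1 = 66·256 + 152 = 17048 = 0x4298.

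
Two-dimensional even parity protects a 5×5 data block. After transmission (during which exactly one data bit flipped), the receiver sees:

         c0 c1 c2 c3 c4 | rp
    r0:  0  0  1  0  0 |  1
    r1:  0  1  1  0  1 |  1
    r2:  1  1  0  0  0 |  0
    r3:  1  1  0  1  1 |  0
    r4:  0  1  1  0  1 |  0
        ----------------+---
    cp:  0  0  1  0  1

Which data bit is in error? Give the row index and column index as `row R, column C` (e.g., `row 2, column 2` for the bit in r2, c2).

Recompute each row's even parity and compare to rp:
  r0: data parity 1, sent rp 1 → ok
  r1: data parity 1, sent rp 1 → ok
  r2: data parity 0, sent rp 0 → ok
  r3: data parity 0, sent rp 0 → ok
  r4: data parity 1, sent rp 0 → mismatch
Recompute each column's even parity and compare to cp:
  c0: data parity 0, sent cp 0 → ok
  c1: data parity 0, sent cp 0 → ok
  c2: data parity 1, sent cp 1 → ok
  c3: data parity 1, sent cp 0 → mismatch
  c4: data parity 1, sent cp 1 → ok
Exactly one row (r4) and one column (c3) fail → the flipped bit is at their intersection.

row 4, column 3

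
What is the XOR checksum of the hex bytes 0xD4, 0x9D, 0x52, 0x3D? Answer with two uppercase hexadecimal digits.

26

XOR the bytes together:
  start with 0xD4
  0xD4 ⊕ 0x9D = 0x49
  0x49 ⊕ 0x52 = 0x1B
  0x1B ⊕ 0x3D = 0x26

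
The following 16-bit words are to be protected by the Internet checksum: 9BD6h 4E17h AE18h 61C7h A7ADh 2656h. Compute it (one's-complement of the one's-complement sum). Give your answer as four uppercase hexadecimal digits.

One's-complement addition (fold any carry out of bit 15 back into bit 0):
  0x9BD6 + 0x4E17 = 0x0E9ED
  0xE9ED + 0xAE18 = 0x19805 → wrap carry → 0x9806
  0x9806 + 0x61C7 = 0x0F9CD
  0xF9CD + 0xA7AD = 0x1A17A → wrap carry → 0xA17B
  0xA17B + 0x2656 = 0x0C7D1
One's-complement sum = 0xC7D1.
Checksum = ~0xC7D1 & 0xFFFF = 0x382E.

382E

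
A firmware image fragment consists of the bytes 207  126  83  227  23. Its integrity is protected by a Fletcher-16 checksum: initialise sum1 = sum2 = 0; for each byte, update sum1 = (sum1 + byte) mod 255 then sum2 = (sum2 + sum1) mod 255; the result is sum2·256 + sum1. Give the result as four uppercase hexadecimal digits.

Running sums (mod 255):
  after byte 0 (207): sum1=207, sum2=207
  after byte 1 (126): sum1=78, sum2=30
  after byte 2 (83): sum1=161, sum2=191
  after byte 3 (227): sum1=133, sum2=69
  after byte 4 (23): sum1=156, sum2=225
Checksum = sum2·256 + sum1 = 225·256 + 156 = 57756 = 0xE19C.

E19C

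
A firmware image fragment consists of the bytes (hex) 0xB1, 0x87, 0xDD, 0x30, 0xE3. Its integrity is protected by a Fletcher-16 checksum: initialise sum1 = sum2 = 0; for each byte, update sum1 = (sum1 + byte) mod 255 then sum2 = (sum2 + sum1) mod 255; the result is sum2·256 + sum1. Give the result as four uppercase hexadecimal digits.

Running sums (mod 255):
  after byte 0 (0xB1): sum1=177, sum2=177
  after byte 1 (0x87): sum1=57, sum2=234
  after byte 2 (0xDD): sum1=23, sum2=2
  after byte 3 (0x30): sum1=71, sum2=73
  after byte 4 (0xE3): sum1=43, sum2=116
Checksum = sum2·256 + sum1 = 116·256 + 43 = 29739 = 0x742B.

742B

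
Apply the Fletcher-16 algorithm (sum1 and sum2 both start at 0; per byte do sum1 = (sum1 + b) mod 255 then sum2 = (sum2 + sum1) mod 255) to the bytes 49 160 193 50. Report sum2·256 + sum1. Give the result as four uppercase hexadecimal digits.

Running sums (mod 255):
  after byte 0 (49): sum1=49, sum2=49
  after byte 1 (160): sum1=209, sum2=3
  after byte 2 (193): sum1=147, sum2=150
  after byte 3 (50): sum1=197, sum2=92
Checksum = sum2·256 + sum1 = 92·256 + 197 = 23749 = 0x5CC5.

5CC5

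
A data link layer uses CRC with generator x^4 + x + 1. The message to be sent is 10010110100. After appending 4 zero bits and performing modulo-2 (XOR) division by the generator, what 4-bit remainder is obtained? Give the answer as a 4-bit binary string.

Append 4 zeros: 100101101000000. Divide by 10011 (XOR where the leading bit is 1):
  pos 0: 10010 XOR 10011 = 00001
  pos 4: 11101 XOR 10011 = 01110
  pos 5: 11100 XOR 10011 = 01111
  pos 6: 11110 XOR 10011 = 01101
  pos 7: 11010 XOR 10011 = 01001
  pos 8: 10010 XOR 10011 = 00001
Remainder (last 4 bits) = 0100. This is the CRC / FCS.

0100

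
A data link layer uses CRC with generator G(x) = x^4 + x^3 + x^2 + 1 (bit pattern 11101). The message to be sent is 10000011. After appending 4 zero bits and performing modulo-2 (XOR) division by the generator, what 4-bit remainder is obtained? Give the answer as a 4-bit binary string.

Append 4 zeros: 100000110000. Divide by 11101 (XOR where the leading bit is 1):
  pos 0: 10000 XOR 11101 = 01101
  pos 1: 11010 XOR 11101 = 00111
  pos 3: 11111 XOR 11101 = 00010
  pos 6: 10000 XOR 11101 = 01101
  pos 7: 11010 XOR 11101 = 00111
Remainder (last 4 bits) = 0111. This is the CRC / FCS.

0111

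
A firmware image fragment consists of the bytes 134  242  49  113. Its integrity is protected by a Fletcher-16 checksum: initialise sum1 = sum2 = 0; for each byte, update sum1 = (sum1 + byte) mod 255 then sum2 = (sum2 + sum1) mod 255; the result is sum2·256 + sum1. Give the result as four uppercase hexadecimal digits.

Running sums (mod 255):
  after byte 0 (134): sum1=134, sum2=134
  after byte 1 (242): sum1=121, sum2=0
  after byte 2 (49): sum1=170, sum2=170
  after byte 3 (113): sum1=28, sum2=198
Checksum = sum2·256 + sum1 = 198·256 + 28 = 50716 = 0xC61C.

C61C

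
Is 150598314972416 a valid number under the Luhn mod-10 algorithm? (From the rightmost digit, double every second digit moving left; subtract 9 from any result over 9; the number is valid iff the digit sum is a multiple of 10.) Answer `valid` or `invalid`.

valid

From the right, keep odd positions and double even positions (subtract 9 from any doubled value over 9):
  doubled (positions 2,4,...): 2 4 9 2 7 1 1 → sum 26
  kept (positions 1,3,...): 6 4 7 4 3 9 0 1 → sum 34
Total = 60.
60 mod 10 = 0, so the number is valid.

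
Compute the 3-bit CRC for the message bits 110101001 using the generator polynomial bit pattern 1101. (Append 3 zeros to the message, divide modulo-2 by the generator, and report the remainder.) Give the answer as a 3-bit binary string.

011

Append 3 zeros: 110101001000. Divide by 1101 (XOR where the leading bit is 1):
  pos 0: 1101 XOR 1101 = 0000
  pos 5: 1001 XOR 1101 = 0100
  pos 6: 1000 XOR 1101 = 0101
  pos 7: 1010 XOR 1101 = 0111
  pos 8: 1110 XOR 1101 = 0011
Remainder (last 3 bits) = 011. This is the CRC / FCS.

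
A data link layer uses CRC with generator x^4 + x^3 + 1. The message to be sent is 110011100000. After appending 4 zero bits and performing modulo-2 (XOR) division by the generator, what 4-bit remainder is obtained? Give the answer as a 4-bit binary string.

Append 4 zeros: 1100111000000000. Divide by 11001 (XOR where the leading bit is 1):
  pos 0: 11001 XOR 11001 = 00000
  pos 5: 11000 XOR 11001 = 00001
  pos 9: 10000 XOR 11001 = 01001
  pos 10: 10010 XOR 11001 = 01011
  pos 11: 10110 XOR 11001 = 01111
Remainder (last 4 bits) = 1111. This is the CRC / FCS.

1111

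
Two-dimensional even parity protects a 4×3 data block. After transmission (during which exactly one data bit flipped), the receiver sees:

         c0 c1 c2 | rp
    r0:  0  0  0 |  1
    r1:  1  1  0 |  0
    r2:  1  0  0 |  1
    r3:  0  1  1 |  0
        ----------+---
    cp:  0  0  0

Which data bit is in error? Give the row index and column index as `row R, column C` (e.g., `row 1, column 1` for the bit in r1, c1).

Recompute each row's even parity and compare to rp:
  r0: data parity 0, sent rp 1 → mismatch
  r1: data parity 0, sent rp 0 → ok
  r2: data parity 1, sent rp 1 → ok
  r3: data parity 0, sent rp 0 → ok
Recompute each column's even parity and compare to cp:
  c0: data parity 0, sent cp 0 → ok
  c1: data parity 0, sent cp 0 → ok
  c2: data parity 1, sent cp 0 → mismatch
Exactly one row (r0) and one column (c2) fail → the flipped bit is at their intersection.

row 0, column 2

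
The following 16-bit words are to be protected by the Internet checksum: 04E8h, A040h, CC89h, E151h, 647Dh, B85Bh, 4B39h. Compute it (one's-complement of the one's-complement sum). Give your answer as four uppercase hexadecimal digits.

44E9

One's-complement addition (fold any carry out of bit 15 back into bit 0):
  0x04E8 + 0xA040 = 0x0A528
  0xA528 + 0xCC89 = 0x171B1 → wrap carry → 0x71B2
  0x71B2 + 0xE151 = 0x15303 → wrap carry → 0x5304
  0x5304 + 0x647D = 0x0B781
  0xB781 + 0xB85B = 0x16FDC → wrap carry → 0x6FDD
  0x6FDD + 0x4B39 = 0x0BB16
One's-complement sum = 0xBB16.
Checksum = ~0xBB16 & 0xFFFF = 0x44E9.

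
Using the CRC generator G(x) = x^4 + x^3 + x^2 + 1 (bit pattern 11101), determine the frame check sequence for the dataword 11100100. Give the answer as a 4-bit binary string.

1111

Append 4 zeros: 111001000000. Divide by 11101 (XOR where the leading bit is 1):
  pos 0: 11100 XOR 11101 = 00001
  pos 4: 11000 XOR 11101 = 00101
  pos 6: 10100 XOR 11101 = 01001
  pos 7: 10010 XOR 11101 = 01111
Remainder (last 4 bits) = 1111. This is the CRC / FCS.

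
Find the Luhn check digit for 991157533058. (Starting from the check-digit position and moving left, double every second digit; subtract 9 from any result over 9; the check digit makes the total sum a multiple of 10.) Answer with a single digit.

3

Partial digits right→left: 8 5 0 3 3 5 7 5 1 1 9 9
Double every second digit counting from the check-digit position (so the 1st, 3rd, 5th, ... of the partial from the right).
  doubled (with −9 where >9): 7 0 6 5 2 9 → sum 29
  kept as-is: 5 3 5 5 1 9 → sum 28
Total = 29 + 28 = 57.
Check digit = (10 − (57 mod 10)) mod 10 = 3.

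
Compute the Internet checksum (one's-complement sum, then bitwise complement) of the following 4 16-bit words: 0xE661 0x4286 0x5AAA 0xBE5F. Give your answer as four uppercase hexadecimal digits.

One's-complement addition (fold any carry out of bit 15 back into bit 0):
  0xE661 + 0x4286 = 0x128E7 → wrap carry → 0x28E8
  0x28E8 + 0x5AAA = 0x08392
  0x8392 + 0xBE5F = 0x141F1 → wrap carry → 0x41F2
One's-complement sum = 0x41F2.
Checksum = ~0x41F2 & 0xFFFF = 0xBE0D.

BE0D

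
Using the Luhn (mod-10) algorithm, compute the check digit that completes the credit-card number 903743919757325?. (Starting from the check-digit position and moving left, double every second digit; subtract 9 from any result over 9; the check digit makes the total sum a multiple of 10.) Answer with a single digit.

Partial digits right→left: 5 2 3 7 5 7 9 1 9 3 4 7 3 0 9
Double every second digit counting from the check-digit position (so the 1st, 3rd, 5th, ... of the partial from the right).
  doubled (with −9 where >9): 1 6 1 9 9 8 6 9 → sum 49
  kept as-is: 2 7 7 1 3 7 0 → sum 27
Total = 49 + 27 = 76.
Check digit = (10 − (76 mod 10)) mod 10 = 4.

4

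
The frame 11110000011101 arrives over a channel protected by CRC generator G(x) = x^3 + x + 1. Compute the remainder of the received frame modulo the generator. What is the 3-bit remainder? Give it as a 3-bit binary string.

111

Modulo-2 division of 11110000011101 by 1011:
  pos 0: 1111 XOR 1011 = 0100
  pos 1: 1000 XOR 1011 = 0011
  pos 3: 1100 XOR 1011 = 0111
  pos 4: 1110 XOR 1011 = 0101
  pos 5: 1010 XOR 1011 = 0001
  pos 8: 1111 XOR 1011 = 0100
  pos 9: 1000 XOR 1011 = 0011
Remainder = 111 (nonzero — an error is detected).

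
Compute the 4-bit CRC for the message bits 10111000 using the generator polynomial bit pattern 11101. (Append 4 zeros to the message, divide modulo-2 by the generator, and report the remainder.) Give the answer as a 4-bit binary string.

1010

Append 4 zeros: 101110000000. Divide by 11101 (XOR where the leading bit is 1):
  pos 0: 10111 XOR 11101 = 01010
  pos 1: 10100 XOR 11101 = 01001
  pos 2: 10010 XOR 11101 = 01111
  pos 3: 11110 XOR 11101 = 00011
  pos 6: 11000 XOR 11101 = 00101
Remainder (last 4 bits) = 1010. This is the CRC / FCS.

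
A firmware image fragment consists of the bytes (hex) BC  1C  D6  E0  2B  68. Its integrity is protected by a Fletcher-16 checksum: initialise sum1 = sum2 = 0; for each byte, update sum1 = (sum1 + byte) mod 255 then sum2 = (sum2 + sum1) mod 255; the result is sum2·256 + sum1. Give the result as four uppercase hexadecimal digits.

B524

Running sums (mod 255):
  after byte 0 (BC): sum1=188, sum2=188
  after byte 1 (1C): sum1=216, sum2=149
  after byte 2 (D6): sum1=175, sum2=69
  after byte 3 (E0): sum1=144, sum2=213
  after byte 4 (2B): sum1=187, sum2=145
  after byte 5 (68): sum1=36, sum2=181
Checksum = sum2·256 + sum1 = 181·256 + 36 = 46372 = 0xB524.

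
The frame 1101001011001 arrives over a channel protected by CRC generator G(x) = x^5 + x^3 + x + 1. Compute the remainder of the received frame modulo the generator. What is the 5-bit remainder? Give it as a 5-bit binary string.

Modulo-2 division of 1101001011001 by 101011:
  pos 0: 110100 XOR 101011 = 011111
  pos 1: 111111 XOR 101011 = 010100
  pos 2: 101000 XOR 101011 = 000011
  pos 6: 111100 XOR 101011 = 010111
  pos 7: 101111 XOR 101011 = 000100
Remainder = 00100 (nonzero — an error is detected).

00100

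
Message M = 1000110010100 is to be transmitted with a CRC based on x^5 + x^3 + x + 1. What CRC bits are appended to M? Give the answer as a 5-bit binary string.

11010

Append 5 zeros: 100011001010000000. Divide by 101011 (XOR where the leading bit is 1):
  pos 0: 100011 XOR 101011 = 001000
  pos 2: 100000 XOR 101011 = 001011
  pos 4: 101110 XOR 101011 = 000101
  pos 7: 101100 XOR 101011 = 000111
  pos 10: 111000 XOR 101011 = 010011
  pos 11: 100110 XOR 101011 = 001101
Remainder (last 5 bits) = 11010. This is the CRC / FCS.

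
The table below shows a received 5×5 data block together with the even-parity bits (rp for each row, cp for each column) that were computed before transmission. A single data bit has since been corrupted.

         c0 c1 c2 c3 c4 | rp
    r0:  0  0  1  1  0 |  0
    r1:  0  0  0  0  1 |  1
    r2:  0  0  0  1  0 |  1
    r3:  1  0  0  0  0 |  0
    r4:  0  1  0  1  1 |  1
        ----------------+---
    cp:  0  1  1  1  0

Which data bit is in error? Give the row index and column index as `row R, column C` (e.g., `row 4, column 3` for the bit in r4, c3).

row 3, column 0

Recompute each row's even parity and compare to rp:
  r0: data parity 0, sent rp 0 → ok
  r1: data parity 1, sent rp 1 → ok
  r2: data parity 1, sent rp 1 → ok
  r3: data parity 1, sent rp 0 → mismatch
  r4: data parity 1, sent rp 1 → ok
Recompute each column's even parity and compare to cp:
  c0: data parity 1, sent cp 0 → mismatch
  c1: data parity 1, sent cp 1 → ok
  c2: data parity 1, sent cp 1 → ok
  c3: data parity 1, sent cp 1 → ok
  c4: data parity 0, sent cp 0 → ok
Exactly one row (r3) and one column (c0) fail → the flipped bit is at their intersection.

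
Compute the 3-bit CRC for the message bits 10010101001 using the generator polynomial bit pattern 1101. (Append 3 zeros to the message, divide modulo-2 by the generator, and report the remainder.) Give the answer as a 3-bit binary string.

Append 3 zeros: 10010101001000. Divide by 1101 (XOR where the leading bit is 1):
  pos 0: 1001 XOR 1101 = 0100
  pos 1: 1000 XOR 1101 = 0101
  pos 2: 1011 XOR 1101 = 0110
  pos 3: 1100 XOR 1101 = 0001
  pos 6: 1100 XOR 1101 = 0001
  pos 9: 1100 XOR 1101 = 0001
Remainder (last 3 bits) = 010. This is the CRC / FCS.

010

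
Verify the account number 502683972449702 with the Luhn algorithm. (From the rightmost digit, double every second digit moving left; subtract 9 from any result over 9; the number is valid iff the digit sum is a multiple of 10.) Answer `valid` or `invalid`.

From the right, keep odd positions and double even positions (subtract 9 from any doubled value over 9):
  doubled (positions 2,4,...): 0 9 8 5 6 3 0 → sum 31
  kept (positions 1,3,...): 2 7 4 2 9 8 2 5 → sum 39
Total = 70.
70 mod 10 = 0, so the number is valid.

valid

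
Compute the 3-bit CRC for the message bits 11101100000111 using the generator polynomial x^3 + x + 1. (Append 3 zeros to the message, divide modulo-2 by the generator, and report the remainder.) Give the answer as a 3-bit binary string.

Append 3 zeros: 11101100000111000. Divide by 1011 (XOR where the leading bit is 1):
  pos 0: 1110 XOR 1011 = 0101
  pos 1: 1011 XOR 1011 = 0000
  pos 5: 1000 XOR 1011 = 0011
  pos 7: 1100 XOR 1011 = 0111
  pos 8: 1111 XOR 1011 = 0100
  pos 9: 1001 XOR 1011 = 0010
  pos 11: 1010 XOR 1011 = 0001
Remainder (last 3 bits) = 100. This is the CRC / FCS.

100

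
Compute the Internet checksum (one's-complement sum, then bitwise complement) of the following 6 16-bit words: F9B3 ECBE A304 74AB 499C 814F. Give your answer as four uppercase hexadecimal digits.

One's-complement addition (fold any carry out of bit 15 back into bit 0):
  0xF9B3 + 0xECBE = 0x1E671 → wrap carry → 0xE672
  0xE672 + 0xA304 = 0x18976 → wrap carry → 0x8977
  0x8977 + 0x74AB = 0x0FE22
  0xFE22 + 0x499C = 0x147BE → wrap carry → 0x47BF
  0x47BF + 0x814F = 0x0C90E
One's-complement sum = 0xC90E.
Checksum = ~0xC90E & 0xFFFF = 0x36F1.

36F1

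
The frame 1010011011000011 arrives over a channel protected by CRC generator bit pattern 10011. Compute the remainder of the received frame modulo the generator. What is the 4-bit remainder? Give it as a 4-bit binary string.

Modulo-2 division of 1010011011000011 by 10011:
  pos 0: 10100 XOR 10011 = 00111
  pos 2: 11111 XOR 10011 = 01100
  pos 3: 11000 XOR 10011 = 01011
  pos 4: 10111 XOR 10011 = 00100
  pos 6: 10010 XOR 10011 = 00001
  pos 10: 10001 XOR 10011 = 00010
Remainder = 0101 (nonzero — an error is detected).

0101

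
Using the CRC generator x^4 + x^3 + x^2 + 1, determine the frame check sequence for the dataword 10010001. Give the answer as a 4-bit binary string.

Append 4 zeros: 100100010000. Divide by 11101 (XOR where the leading bit is 1):
  pos 0: 10010 XOR 11101 = 01111
  pos 1: 11110 XOR 11101 = 00011
  pos 4: 11010 XOR 11101 = 00111
  pos 6: 11100 XOR 11101 = 00001
Remainder (last 4 bits) = 0010. This is the CRC / FCS.

0010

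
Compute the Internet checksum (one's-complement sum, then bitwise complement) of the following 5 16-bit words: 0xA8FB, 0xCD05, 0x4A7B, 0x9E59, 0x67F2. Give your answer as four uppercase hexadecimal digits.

One's-complement addition (fold any carry out of bit 15 back into bit 0):
  0xA8FB + 0xCD05 = 0x17600 → wrap carry → 0x7601
  0x7601 + 0x4A7B = 0x0C07C
  0xC07C + 0x9E59 = 0x15ED5 → wrap carry → 0x5ED6
  0x5ED6 + 0x67F2 = 0x0C6C8
One's-complement sum = 0xC6C8.
Checksum = ~0xC6C8 & 0xFFFF = 0x3937.

3937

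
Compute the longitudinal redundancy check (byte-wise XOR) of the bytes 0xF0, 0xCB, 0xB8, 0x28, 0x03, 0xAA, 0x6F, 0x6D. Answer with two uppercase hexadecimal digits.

XOR the bytes together:
  start with 0xF0
  0xF0 ⊕ 0xCB = 0x3B
  0x3B ⊕ 0xB8 = 0x83
  0x83 ⊕ 0x28 = 0xAB
  0xAB ⊕ 0x03 = 0xA8
  0xA8 ⊕ 0xAA = 0x02
  0x02 ⊕ 0x6F = 0x6D
  0x6D ⊕ 0x6D = 0x00

00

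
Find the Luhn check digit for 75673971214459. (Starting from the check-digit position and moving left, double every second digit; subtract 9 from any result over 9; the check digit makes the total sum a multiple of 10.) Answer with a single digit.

0

Partial digits right→left: 9 5 4 4 1 2 1 7 9 3 7 6 5 7
Double every second digit counting from the check-digit position (so the 1st, 3rd, 5th, ... of the partial from the right).
  doubled (with −9 where >9): 9 8 2 2 9 5 1 → sum 36
  kept as-is: 5 4 2 7 3 6 7 → sum 34
Total = 36 + 34 = 70.
Check digit = (10 − (70 mod 10)) mod 10 = 0.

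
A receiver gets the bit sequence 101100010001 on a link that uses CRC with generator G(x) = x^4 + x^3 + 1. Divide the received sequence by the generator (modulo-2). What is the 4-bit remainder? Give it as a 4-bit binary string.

Modulo-2 division of 101100010001 by 11001:
  pos 0: 10110 XOR 11001 = 01111
  pos 1: 11110 XOR 11001 = 00111
  pos 3: 11101 XOR 11001 = 00100
  pos 5: 10000 XOR 11001 = 01001
  pos 6: 10010 XOR 11001 = 01011
  pos 7: 10111 XOR 11001 = 01110
Remainder = 1110 (nonzero — an error is detected).

1110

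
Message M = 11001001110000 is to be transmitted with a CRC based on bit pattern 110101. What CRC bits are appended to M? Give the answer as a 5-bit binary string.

00110

Append 5 zeros: 1100100111000000000. Divide by 110101 (XOR where the leading bit is 1):
  pos 0: 110010 XOR 110101 = 000111
  pos 3: 111011 XOR 110101 = 001110
  pos 5: 111010 XOR 110101 = 001111
  pos 7: 111100 XOR 110101 = 001001
  pos 9: 100100 XOR 110101 = 010001
  pos 10: 100010 XOR 110101 = 010111
  pos 11: 101110 XOR 110101 = 011011
  pos 12: 110110 XOR 110101 = 000011
Remainder (last 5 bits) = 00110. This is the CRC / FCS.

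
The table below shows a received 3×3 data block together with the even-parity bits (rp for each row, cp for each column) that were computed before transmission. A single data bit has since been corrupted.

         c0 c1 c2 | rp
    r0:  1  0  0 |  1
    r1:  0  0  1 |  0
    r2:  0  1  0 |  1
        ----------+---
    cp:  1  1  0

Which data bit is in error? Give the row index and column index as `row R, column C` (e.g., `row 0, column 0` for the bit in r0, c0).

Recompute each row's even parity and compare to rp:
  r0: data parity 1, sent rp 1 → ok
  r1: data parity 1, sent rp 0 → mismatch
  r2: data parity 1, sent rp 1 → ok
Recompute each column's even parity and compare to cp:
  c0: data parity 1, sent cp 1 → ok
  c1: data parity 1, sent cp 1 → ok
  c2: data parity 1, sent cp 0 → mismatch
Exactly one row (r1) and one column (c2) fail → the flipped bit is at their intersection.

row 1, column 2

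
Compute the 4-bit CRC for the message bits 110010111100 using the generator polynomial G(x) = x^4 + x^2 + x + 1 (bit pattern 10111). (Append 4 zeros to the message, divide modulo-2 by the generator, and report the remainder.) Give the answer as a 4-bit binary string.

1000

Append 4 zeros: 1100101111000000. Divide by 10111 (XOR where the leading bit is 1):
  pos 0: 11001 XOR 10111 = 01110
  pos 1: 11100 XOR 10111 = 01011
  pos 2: 10111 XOR 10111 = 00000
  pos 7: 11100 XOR 10111 = 01011
  pos 8: 10110 XOR 10111 = 00001
Remainder (last 4 bits) = 1000. This is the CRC / FCS.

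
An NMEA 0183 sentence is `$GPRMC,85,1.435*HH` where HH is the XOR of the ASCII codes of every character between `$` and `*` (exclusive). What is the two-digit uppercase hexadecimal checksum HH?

XOR the ASCII codes of the payload characters:
  'G' = 0x47 → acc = 0x47
  'P' = 0x50 → acc = 0x17
  'R' = 0x52 → acc = 0x45
  'M' = 0x4D → acc = 0x08
  'C' = 0x43 → acc = 0x4B
  ',' = 0x2C → acc = 0x67
  '8' = 0x38 → acc = 0x5F
  '5' = 0x35 → acc = 0x6A
  ',' = 0x2C → acc = 0x46
  '1' = 0x31 → acc = 0x77
  '.' = 0x2E → acc = 0x59
  '4' = 0x34 → acc = 0x6D
  '3' = 0x33 → acc = 0x5E
  '5' = 0x35 → acc = 0x6B
Checksum = 0x6B.

6B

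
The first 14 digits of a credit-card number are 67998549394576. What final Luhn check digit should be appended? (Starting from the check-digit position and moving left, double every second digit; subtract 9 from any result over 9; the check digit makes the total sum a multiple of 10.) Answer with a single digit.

Partial digits right→left: 6 7 5 4 9 3 9 4 5 8 9 9 7 6
Double every second digit counting from the check-digit position (so the 1st, 3rd, 5th, ... of the partial from the right).
  doubled (with −9 where >9): 3 1 9 9 1 9 5 → sum 37
  kept as-is: 7 4 3 4 8 9 6 → sum 41
Total = 37 + 41 = 78.
Check digit = (10 − (78 mod 10)) mod 10 = 2.

2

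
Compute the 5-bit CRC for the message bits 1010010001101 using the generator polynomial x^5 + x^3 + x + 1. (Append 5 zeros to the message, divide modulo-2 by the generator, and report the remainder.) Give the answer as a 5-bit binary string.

Append 5 zeros: 101001000110100000. Divide by 101011 (XOR where the leading bit is 1):
  pos 0: 101001 XOR 101011 = 000010
  pos 4: 100001 XOR 101011 = 001010
  pos 6: 101010 XOR 101011 = 000001
  pos 11: 110000 XOR 101011 = 011011
  pos 12: 110110 XOR 101011 = 011101
Remainder (last 5 bits) = 11101. This is the CRC / FCS.

11101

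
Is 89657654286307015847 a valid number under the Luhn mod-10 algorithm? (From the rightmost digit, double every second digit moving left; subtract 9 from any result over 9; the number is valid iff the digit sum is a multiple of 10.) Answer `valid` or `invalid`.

valid

From the right, keep odd positions and double even positions (subtract 9 from any doubled value over 9):
  doubled (positions 2,4,...): 8 1 0 0 3 4 1 5 3 7 → sum 32
  kept (positions 1,3,...): 7 8 1 7 3 8 4 6 5 9 → sum 58
Total = 90.
90 mod 10 = 0, so the number is valid.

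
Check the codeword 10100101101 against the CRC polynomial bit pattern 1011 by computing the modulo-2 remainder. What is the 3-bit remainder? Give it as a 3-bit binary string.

000

Modulo-2 division of 10100101101 by 1011:
  pos 0: 1010 XOR 1011 = 0001
  pos 3: 1010 XOR 1011 = 0001
  pos 6: 1110 XOR 1011 = 0101
  pos 7: 1011 XOR 1011 = 0000
Remainder = 000 (zero — the frame passes the CRC check).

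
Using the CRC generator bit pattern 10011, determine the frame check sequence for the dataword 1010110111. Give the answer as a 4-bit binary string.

0101

Append 4 zeros: 10101101110000. Divide by 10011 (XOR where the leading bit is 1):
  pos 0: 10101 XOR 10011 = 00110
  pos 2: 11010 XOR 10011 = 01001
  pos 3: 10011 XOR 10011 = 00000
  pos 8: 11000 XOR 10011 = 01011
  pos 9: 10110 XOR 10011 = 00101
Remainder (last 4 bits) = 0101. This is the CRC / FCS.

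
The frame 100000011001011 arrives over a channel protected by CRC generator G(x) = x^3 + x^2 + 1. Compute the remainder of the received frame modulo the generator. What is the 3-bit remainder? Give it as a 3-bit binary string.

000

Modulo-2 division of 100000011001011 by 1101:
  pos 0: 1000 XOR 1101 = 0101
  pos 1: 1010 XOR 1101 = 0111
  pos 2: 1110 XOR 1101 = 0011
  pos 4: 1101 XOR 1101 = 0000
  pos 8: 1001 XOR 1101 = 0100
  pos 9: 1000 XOR 1101 = 0101
  pos 10: 1011 XOR 1101 = 0110
  pos 11: 1101 XOR 1101 = 0000
Remainder = 000 (zero — the frame passes the CRC check).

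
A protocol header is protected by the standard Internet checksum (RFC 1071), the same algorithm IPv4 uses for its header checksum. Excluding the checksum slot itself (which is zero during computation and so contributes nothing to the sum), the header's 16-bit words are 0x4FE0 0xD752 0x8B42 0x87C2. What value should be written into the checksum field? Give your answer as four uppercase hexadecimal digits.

One's-complement addition (fold any carry out of bit 15 back into bit 0):
  0x4FE0 + 0xD752 = 0x12732 → wrap carry → 0x2733
  0x2733 + 0x8B42 = 0x0B275
  0xB275 + 0x87C2 = 0x13A37 → wrap carry → 0x3A38
One's-complement sum = 0x3A38.
Checksum = ~0x3A38 & 0xFFFF = 0xC5C7.

C5C7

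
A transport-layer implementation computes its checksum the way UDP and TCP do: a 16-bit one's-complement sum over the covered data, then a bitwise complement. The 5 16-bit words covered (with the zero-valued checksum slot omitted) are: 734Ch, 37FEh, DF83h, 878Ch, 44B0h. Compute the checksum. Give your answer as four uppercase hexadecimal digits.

One's-complement addition (fold any carry out of bit 15 back into bit 0):
  0x734C + 0x37FE = 0x0AB4A
  0xAB4A + 0xDF83 = 0x18ACD → wrap carry → 0x8ACE
  0x8ACE + 0x878C = 0x1125A → wrap carry → 0x125B
  0x125B + 0x44B0 = 0x0570B
One's-complement sum = 0x570B.
Checksum = ~0x570B & 0xFFFF = 0xA8F4.

A8F4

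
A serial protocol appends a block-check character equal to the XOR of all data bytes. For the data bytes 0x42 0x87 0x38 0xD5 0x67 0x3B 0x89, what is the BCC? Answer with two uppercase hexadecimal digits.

FD

XOR the bytes together:
  start with 0x42
  0x42 ⊕ 0x87 = 0xC5
  0xC5 ⊕ 0x38 = 0xFD
  0xFD ⊕ 0xD5 = 0x28
  0x28 ⊕ 0x67 = 0x4F
  0x4F ⊕ 0x3B = 0x74
  0x74 ⊕ 0x89 = 0xFD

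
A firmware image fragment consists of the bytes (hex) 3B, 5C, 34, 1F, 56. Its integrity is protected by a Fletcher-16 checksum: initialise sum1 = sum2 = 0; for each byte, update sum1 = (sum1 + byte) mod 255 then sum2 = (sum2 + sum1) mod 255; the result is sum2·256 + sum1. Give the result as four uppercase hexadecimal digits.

Running sums (mod 255):
  after byte 0 (3B): sum1=59, sum2=59
  after byte 1 (5C): sum1=151, sum2=210
  after byte 2 (34): sum1=203, sum2=158
  after byte 3 (1F): sum1=234, sum2=137
  after byte 4 (56): sum1=65, sum2=202
Checksum = sum2·256 + sum1 = 202·256 + 65 = 51777 = 0xCA41.

CA41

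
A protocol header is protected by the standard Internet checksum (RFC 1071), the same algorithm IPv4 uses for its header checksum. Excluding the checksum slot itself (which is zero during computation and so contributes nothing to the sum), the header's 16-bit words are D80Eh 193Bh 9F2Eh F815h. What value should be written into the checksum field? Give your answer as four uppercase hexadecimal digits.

7771

One's-complement addition (fold any carry out of bit 15 back into bit 0):
  0xD80E + 0x193B = 0x0F149
  0xF149 + 0x9F2E = 0x19077 → wrap carry → 0x9078
  0x9078 + 0xF815 = 0x1888D → wrap carry → 0x888E
One's-complement sum = 0x888E.
Checksum = ~0x888E & 0xFFFF = 0x7771.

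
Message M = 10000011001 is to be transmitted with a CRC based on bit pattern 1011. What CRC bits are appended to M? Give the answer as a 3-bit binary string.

010

Append 3 zeros: 10000011001000. Divide by 1011 (XOR where the leading bit is 1):
  pos 0: 1000 XOR 1011 = 0011
  pos 2: 1100 XOR 1011 = 0111
  pos 3: 1111 XOR 1011 = 0100
  pos 4: 1001 XOR 1011 = 0010
  pos 6: 1000 XOR 1011 = 0011
  pos 8: 1110 XOR 1011 = 0101
  pos 9: 1010 XOR 1011 = 0001
Remainder (last 3 bits) = 010. This is the CRC / FCS.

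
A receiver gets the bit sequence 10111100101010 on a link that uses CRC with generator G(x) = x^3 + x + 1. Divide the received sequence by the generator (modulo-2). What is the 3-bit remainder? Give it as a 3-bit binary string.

Modulo-2 division of 10111100101010 by 1011:
  pos 0: 1011 XOR 1011 = 0000
  pos 4: 1100 XOR 1011 = 0111
  pos 5: 1111 XOR 1011 = 0100
  pos 6: 1000 XOR 1011 = 0011
  pos 8: 1110 XOR 1011 = 0101
  pos 9: 1011 XOR 1011 = 0000
Remainder = 000 (zero — the frame passes the CRC check).

000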